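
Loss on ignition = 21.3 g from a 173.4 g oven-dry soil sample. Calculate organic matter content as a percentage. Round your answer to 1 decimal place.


Step 1: OM% = 100 * LOI / sample mass
Step 2: OM = 100 * 21.3 / 173.4
Step 3: OM = 12.3%

12.3


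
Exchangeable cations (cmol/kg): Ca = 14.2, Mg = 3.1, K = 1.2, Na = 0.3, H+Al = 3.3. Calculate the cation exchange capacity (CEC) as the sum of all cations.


Step 1: CEC = Ca + Mg + K + Na + (H+Al)
Step 2: CEC = 14.2 + 3.1 + 1.2 + 0.3 + 3.3
Step 3: CEC = 22.1 cmol/kg

22.1


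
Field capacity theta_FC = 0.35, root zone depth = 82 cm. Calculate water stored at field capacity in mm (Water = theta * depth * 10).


Step 1: Water (mm) = theta_FC * depth (cm) * 10
Step 2: Water = 0.35 * 82 * 10
Step 3: Water = 287.0 mm

287.0


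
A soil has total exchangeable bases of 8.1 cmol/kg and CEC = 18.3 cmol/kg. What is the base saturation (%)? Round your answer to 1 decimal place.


Step 1: BS = 100 * (sum of bases) / CEC
Step 2: BS = 100 * 8.1 / 18.3
Step 3: BS = 44.3%

44.3


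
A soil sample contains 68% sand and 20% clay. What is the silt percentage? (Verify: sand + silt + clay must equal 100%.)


Step 1: sand + silt + clay = 100%
Step 2: silt = 100 - sand - clay
Step 3: silt = 100 - 68 - 20
Step 4: silt = 12%

12


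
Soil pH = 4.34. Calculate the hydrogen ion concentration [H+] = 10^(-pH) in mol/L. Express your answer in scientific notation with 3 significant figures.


Step 1: [H+] = 10^(-pH)
Step 2: [H+] = 10^(-4.34)
Step 3: [H+] = 4.57e-05 mol/L

4.57e-05


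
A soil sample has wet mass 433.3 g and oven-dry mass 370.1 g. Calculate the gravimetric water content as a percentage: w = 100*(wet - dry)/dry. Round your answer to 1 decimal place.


Step 1: Water mass = wet - dry = 433.3 - 370.1 = 63.2 g
Step 2: w = 100 * water mass / dry mass
Step 3: w = 100 * 63.2 / 370.1 = 17.1%

17.1


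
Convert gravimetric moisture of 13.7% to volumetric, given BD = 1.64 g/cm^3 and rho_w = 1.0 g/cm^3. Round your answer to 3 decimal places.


Step 1: theta = (w / 100) * BD / rho_w
Step 2: theta = (13.7 / 100) * 1.64 / 1.0
Step 3: theta = 0.137 * 1.64
Step 4: theta = 0.225

0.225


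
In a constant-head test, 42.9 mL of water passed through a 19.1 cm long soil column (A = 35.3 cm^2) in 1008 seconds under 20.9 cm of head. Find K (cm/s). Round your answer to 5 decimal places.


Step 1: K = Q * L / (A * t * h)
Step 2: Numerator = 42.9 * 19.1 = 819.39
Step 3: Denominator = 35.3 * 1008 * 20.9 = 743672.16
Step 4: K = 819.39 / 743672.16 = 0.0011 cm/s

0.0011


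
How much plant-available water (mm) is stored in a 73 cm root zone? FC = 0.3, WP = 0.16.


Step 1: Available water = (FC - WP) * depth * 10
Step 2: AW = (0.3 - 0.16) * 73 * 10
Step 3: AW = 0.14 * 73 * 10
Step 4: AW = 102.2 mm

102.2


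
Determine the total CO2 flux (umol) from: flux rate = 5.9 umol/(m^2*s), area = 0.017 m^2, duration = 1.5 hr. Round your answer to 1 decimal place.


Step 1: Convert time to seconds: 1.5 hr * 3600 = 5400.0 s
Step 2: Total = flux * area * time_s
Step 3: Total = 5.9 * 0.017 * 5400.0
Step 4: Total = 541.6 umol

541.6


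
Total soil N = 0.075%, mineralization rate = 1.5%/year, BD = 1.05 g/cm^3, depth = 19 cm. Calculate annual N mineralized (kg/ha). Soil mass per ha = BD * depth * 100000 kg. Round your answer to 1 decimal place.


Step 1: Soil mass per ha = BD * depth * 100000 = 1.05 * 19 * 100000 = 1995000 kg
Step 2: Total N pool = soil mass * N%/100 = 1995000 * 0.075/100 = 1496.25 kg/ha
Step 3: N mineralized = N pool * rate%/100 = 1496.25 * 1.5/100 = 22.4 kg/ha/yr

22.4


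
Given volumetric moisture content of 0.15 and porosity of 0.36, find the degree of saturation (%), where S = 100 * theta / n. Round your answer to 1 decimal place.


Step 1: S = 100 * theta_v / n
Step 2: S = 100 * 0.15 / 0.36
Step 3: S = 41.7%

41.7


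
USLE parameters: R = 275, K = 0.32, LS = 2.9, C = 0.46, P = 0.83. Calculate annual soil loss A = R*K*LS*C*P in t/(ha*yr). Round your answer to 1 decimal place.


Step 1: A = R * K * LS * C * P
Step 2: R * K = 275 * 0.32 = 88.0
Step 3: (R*K) * LS = 88.0 * 2.9 = 255.2
Step 4: * C * P = 255.2 * 0.46 * 0.83 = 97.4
Step 5: A = 97.4 t/(ha*yr)

97.4


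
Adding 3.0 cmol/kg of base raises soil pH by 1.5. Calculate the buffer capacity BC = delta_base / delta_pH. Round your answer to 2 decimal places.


Step 1: BC = change in base / change in pH
Step 2: BC = 3.0 / 1.5
Step 3: BC = 2.0 cmol/(kg*pH unit)

2.0


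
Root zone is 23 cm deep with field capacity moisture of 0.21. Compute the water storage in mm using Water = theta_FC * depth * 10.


Step 1: Water (mm) = theta_FC * depth (cm) * 10
Step 2: Water = 0.21 * 23 * 10
Step 3: Water = 48.3 mm

48.3


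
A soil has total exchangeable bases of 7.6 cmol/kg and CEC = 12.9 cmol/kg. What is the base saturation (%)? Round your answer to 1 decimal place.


Step 1: BS = 100 * (sum of bases) / CEC
Step 2: BS = 100 * 7.6 / 12.9
Step 3: BS = 58.9%

58.9


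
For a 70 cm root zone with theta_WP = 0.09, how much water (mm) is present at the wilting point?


Step 1: Water (mm) = theta_WP * depth * 10
Step 2: Water = 0.09 * 70 * 10
Step 3: Water = 63.0 mm

63.0


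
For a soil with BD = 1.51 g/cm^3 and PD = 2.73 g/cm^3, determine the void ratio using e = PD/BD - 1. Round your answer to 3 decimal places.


Step 1: e = PD / BD - 1
Step 2: e = 2.73 / 1.51 - 1
Step 3: e = 1.80795 - 1
Step 4: e = 0.808

0.808


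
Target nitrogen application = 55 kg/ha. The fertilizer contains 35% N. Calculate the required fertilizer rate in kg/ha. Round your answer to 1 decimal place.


Step 1: Fertilizer rate = target N / (N content / 100)
Step 2: Rate = 55 / (35 / 100)
Step 3: Rate = 55 / 0.35
Step 4: Rate = 157.1 kg/ha

157.1


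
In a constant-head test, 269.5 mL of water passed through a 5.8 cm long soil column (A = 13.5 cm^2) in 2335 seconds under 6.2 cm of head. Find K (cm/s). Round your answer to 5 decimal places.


Step 1: K = Q * L / (A * t * h)
Step 2: Numerator = 269.5 * 5.8 = 1563.1
Step 3: Denominator = 13.5 * 2335 * 6.2 = 195439.5
Step 4: K = 1563.1 / 195439.5 = 0.008 cm/s

0.008


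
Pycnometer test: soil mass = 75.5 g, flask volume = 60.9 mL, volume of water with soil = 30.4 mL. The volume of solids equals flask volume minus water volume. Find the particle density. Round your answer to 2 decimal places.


Step 1: Volume of solids = flask volume - water volume with soil
Step 2: V_solids = 60.9 - 30.4 = 30.5 mL
Step 3: Particle density = mass / V_solids = 75.5 / 30.5 = 2.48 g/cm^3

2.48


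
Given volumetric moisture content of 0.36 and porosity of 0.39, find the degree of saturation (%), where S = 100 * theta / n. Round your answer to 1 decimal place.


Step 1: S = 100 * theta_v / n
Step 2: S = 100 * 0.36 / 0.39
Step 3: S = 92.3%

92.3


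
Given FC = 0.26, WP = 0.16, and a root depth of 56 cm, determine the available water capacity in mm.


Step 1: Available water = (FC - WP) * depth * 10
Step 2: AW = (0.26 - 0.16) * 56 * 10
Step 3: AW = 0.1 * 56 * 10
Step 4: AW = 56.0 mm

56.0


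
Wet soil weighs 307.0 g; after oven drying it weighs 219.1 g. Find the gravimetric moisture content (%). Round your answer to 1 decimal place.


Step 1: Water mass = wet - dry = 307.0 - 219.1 = 87.9 g
Step 2: w = 100 * water mass / dry mass
Step 3: w = 100 * 87.9 / 219.1 = 40.1%

40.1


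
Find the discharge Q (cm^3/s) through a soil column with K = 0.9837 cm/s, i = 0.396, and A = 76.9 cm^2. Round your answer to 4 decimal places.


Step 1: Apply Darcy's law: Q = K * i * A
Step 2: Q = 0.9837 * 0.396 * 76.9
Step 3: Q = 29.956 cm^3/s

29.956


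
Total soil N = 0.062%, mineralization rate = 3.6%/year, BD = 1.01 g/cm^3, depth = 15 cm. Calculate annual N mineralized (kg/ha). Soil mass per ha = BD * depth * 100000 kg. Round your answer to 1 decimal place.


Step 1: Soil mass per ha = BD * depth * 100000 = 1.01 * 15 * 100000 = 1515000 kg
Step 2: Total N pool = soil mass * N%/100 = 1515000 * 0.062/100 = 939.3 kg/ha
Step 3: N mineralized = N pool * rate%/100 = 939.3 * 3.6/100 = 33.8 kg/ha/yr

33.8


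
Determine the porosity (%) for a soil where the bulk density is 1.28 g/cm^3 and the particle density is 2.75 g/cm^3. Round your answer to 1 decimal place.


Step 1: Formula: n = 100 * (1 - BD / PD)
Step 2: n = 100 * (1 - 1.28 / 2.75)
Step 3: n = 100 * (1 - 0.46545)
Step 4: n = 53.5%

53.5


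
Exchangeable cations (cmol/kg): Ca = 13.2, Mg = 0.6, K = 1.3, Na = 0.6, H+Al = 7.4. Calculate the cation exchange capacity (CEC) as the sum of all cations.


Step 1: CEC = Ca + Mg + K + Na + (H+Al)
Step 2: CEC = 13.2 + 0.6 + 1.3 + 0.6 + 7.4
Step 3: CEC = 23.1 cmol/kg

23.1


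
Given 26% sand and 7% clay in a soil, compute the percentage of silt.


Step 1: sand + silt + clay = 100%
Step 2: silt = 100 - sand - clay
Step 3: silt = 100 - 26 - 7
Step 4: silt = 67%

67


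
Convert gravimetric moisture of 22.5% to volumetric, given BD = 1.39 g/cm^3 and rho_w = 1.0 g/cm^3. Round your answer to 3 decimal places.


Step 1: theta = (w / 100) * BD / rho_w
Step 2: theta = (22.5 / 100) * 1.39 / 1.0
Step 3: theta = 0.225 * 1.39
Step 4: theta = 0.313

0.313


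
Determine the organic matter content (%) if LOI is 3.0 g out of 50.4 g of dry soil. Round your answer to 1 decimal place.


Step 1: OM% = 100 * LOI / sample mass
Step 2: OM = 100 * 3.0 / 50.4
Step 3: OM = 6.0%

6.0


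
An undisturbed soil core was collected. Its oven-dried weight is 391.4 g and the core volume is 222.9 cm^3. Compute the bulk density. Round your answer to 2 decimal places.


Step 1: Identify the formula: BD = dry mass / volume
Step 2: Substitute values: BD = 391.4 / 222.9
Step 3: BD = 1.76 g/cm^3

1.76


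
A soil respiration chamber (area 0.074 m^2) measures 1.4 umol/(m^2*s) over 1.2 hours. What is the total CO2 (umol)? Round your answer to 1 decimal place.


Step 1: Convert time to seconds: 1.2 hr * 3600 = 4320.0 s
Step 2: Total = flux * area * time_s
Step 3: Total = 1.4 * 0.074 * 4320.0
Step 4: Total = 447.6 umol

447.6


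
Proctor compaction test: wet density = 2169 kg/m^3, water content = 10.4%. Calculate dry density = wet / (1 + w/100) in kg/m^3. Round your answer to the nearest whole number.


Step 1: Dry density = wet density / (1 + w/100)
Step 2: Dry density = 2169 / (1 + 10.4/100)
Step 3: Dry density = 2169 / 1.104
Step 4: Dry density = 1965 kg/m^3

1965


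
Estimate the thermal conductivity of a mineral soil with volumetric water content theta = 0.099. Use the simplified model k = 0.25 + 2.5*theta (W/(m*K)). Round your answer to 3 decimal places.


Step 1: k = 0.25 + 2.5 * theta
Step 2: k = 0.25 + 2.5 * 0.099
Step 3: k = 0.25 + 0.248
Step 4: k = 0.498 W/(m*K)

0.498


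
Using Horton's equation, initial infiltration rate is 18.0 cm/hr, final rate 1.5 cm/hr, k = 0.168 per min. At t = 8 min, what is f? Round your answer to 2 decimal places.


Step 1: f = fc + (f0 - fc) * exp(-k * t)
Step 2: exp(-0.168 * 8) = 0.2608
Step 3: f = 1.5 + (18.0 - 1.5) * 0.2608
Step 4: f = 1.5 + 16.5 * 0.2608
Step 5: f = 5.8 cm/hr

5.8


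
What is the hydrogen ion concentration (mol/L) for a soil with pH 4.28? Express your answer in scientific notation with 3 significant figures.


Step 1: [H+] = 10^(-pH)
Step 2: [H+] = 10^(-4.28)
Step 3: [H+] = 5.25e-05 mol/L

5.25e-05


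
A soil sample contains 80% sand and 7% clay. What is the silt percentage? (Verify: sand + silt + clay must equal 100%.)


Step 1: sand + silt + clay = 100%
Step 2: silt = 100 - sand - clay
Step 3: silt = 100 - 80 - 7
Step 4: silt = 13%

13


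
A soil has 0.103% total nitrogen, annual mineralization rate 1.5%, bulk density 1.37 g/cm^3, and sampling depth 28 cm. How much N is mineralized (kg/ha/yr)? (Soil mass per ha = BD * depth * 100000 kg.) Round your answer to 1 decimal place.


Step 1: Soil mass per ha = BD * depth * 100000 = 1.37 * 28 * 100000 = 3836000 kg
Step 2: Total N pool = soil mass * N%/100 = 3836000 * 0.103/100 = 3951.08 kg/ha
Step 3: N mineralized = N pool * rate%/100 = 3951.08 * 1.5/100 = 59.3 kg/ha/yr

59.3


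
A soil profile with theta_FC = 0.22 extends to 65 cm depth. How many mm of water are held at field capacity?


Step 1: Water (mm) = theta_FC * depth (cm) * 10
Step 2: Water = 0.22 * 65 * 10
Step 3: Water = 143.0 mm

143.0


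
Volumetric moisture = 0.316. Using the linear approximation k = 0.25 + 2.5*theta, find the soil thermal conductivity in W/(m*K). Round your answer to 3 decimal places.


Step 1: k = 0.25 + 2.5 * theta
Step 2: k = 0.25 + 2.5 * 0.316
Step 3: k = 0.25 + 0.79
Step 4: k = 1.04 W/(m*K)

1.04


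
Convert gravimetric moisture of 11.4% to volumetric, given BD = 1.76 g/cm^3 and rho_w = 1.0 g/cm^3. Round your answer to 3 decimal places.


Step 1: theta = (w / 100) * BD / rho_w
Step 2: theta = (11.4 / 100) * 1.76 / 1.0
Step 3: theta = 0.114 * 1.76
Step 4: theta = 0.201

0.201


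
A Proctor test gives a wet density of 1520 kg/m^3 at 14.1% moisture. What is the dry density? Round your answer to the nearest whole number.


Step 1: Dry density = wet density / (1 + w/100)
Step 2: Dry density = 1520 / (1 + 14.1/100)
Step 3: Dry density = 1520 / 1.141
Step 4: Dry density = 1332 kg/m^3

1332


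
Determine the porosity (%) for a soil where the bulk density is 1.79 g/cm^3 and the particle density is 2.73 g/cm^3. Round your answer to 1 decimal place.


Step 1: Formula: n = 100 * (1 - BD / PD)
Step 2: n = 100 * (1 - 1.79 / 2.73)
Step 3: n = 100 * (1 - 0.65568)
Step 4: n = 34.4%

34.4


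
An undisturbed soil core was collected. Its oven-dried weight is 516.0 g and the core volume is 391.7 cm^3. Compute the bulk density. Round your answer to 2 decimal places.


Step 1: Identify the formula: BD = dry mass / volume
Step 2: Substitute values: BD = 516.0 / 391.7
Step 3: BD = 1.32 g/cm^3

1.32


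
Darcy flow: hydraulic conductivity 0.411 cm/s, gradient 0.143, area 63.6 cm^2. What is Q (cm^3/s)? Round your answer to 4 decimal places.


Step 1: Apply Darcy's law: Q = K * i * A
Step 2: Q = 0.411 * 0.143 * 63.6
Step 3: Q = 3.738 cm^3/s

3.738


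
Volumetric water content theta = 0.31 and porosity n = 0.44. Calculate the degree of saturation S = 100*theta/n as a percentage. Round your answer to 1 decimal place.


Step 1: S = 100 * theta_v / n
Step 2: S = 100 * 0.31 / 0.44
Step 3: S = 70.5%

70.5


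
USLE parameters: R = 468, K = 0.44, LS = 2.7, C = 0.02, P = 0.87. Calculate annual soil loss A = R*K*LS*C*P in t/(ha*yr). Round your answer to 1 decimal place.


Step 1: A = R * K * LS * C * P
Step 2: R * K = 468 * 0.44 = 205.92
Step 3: (R*K) * LS = 205.92 * 2.7 = 555.984
Step 4: * C * P = 555.984 * 0.02 * 0.87 = 9.7
Step 5: A = 9.7 t/(ha*yr)

9.7


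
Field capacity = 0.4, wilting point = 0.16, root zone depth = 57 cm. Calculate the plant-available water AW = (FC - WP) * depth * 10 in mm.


Step 1: Available water = (FC - WP) * depth * 10
Step 2: AW = (0.4 - 0.16) * 57 * 10
Step 3: AW = 0.24 * 57 * 10
Step 4: AW = 136.8 mm

136.8


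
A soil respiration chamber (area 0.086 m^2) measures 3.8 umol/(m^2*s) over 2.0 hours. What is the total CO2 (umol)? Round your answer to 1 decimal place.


Step 1: Convert time to seconds: 2.0 hr * 3600 = 7200.0 s
Step 2: Total = flux * area * time_s
Step 3: Total = 3.8 * 0.086 * 7200.0
Step 4: Total = 2353.0 umol

2353.0


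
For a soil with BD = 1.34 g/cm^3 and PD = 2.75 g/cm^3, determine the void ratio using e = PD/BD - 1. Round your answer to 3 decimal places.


Step 1: e = PD / BD - 1
Step 2: e = 2.75 / 1.34 - 1
Step 3: e = 2.05224 - 1
Step 4: e = 1.052

1.052


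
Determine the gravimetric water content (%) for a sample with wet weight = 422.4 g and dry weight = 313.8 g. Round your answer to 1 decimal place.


Step 1: Water mass = wet - dry = 422.4 - 313.8 = 108.6 g
Step 2: w = 100 * water mass / dry mass
Step 3: w = 100 * 108.6 / 313.8 = 34.6%

34.6


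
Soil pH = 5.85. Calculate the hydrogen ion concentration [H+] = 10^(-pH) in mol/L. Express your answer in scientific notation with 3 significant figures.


Step 1: [H+] = 10^(-pH)
Step 2: [H+] = 10^(-5.85)
Step 3: [H+] = 1.41e-06 mol/L

1.41e-06


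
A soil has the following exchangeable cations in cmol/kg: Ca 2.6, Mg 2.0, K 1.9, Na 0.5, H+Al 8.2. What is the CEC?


Step 1: CEC = Ca + Mg + K + Na + (H+Al)
Step 2: CEC = 2.6 + 2.0 + 1.9 + 0.5 + 8.2
Step 3: CEC = 15.2 cmol/kg

15.2


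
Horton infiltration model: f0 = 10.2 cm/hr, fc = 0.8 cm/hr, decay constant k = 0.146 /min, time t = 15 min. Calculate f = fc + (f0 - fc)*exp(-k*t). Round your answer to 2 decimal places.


Step 1: f = fc + (f0 - fc) * exp(-k * t)
Step 2: exp(-0.146 * 15) = 0.111917
Step 3: f = 0.8 + (10.2 - 0.8) * 0.111917
Step 4: f = 0.8 + 9.4 * 0.111917
Step 5: f = 1.85 cm/hr

1.85


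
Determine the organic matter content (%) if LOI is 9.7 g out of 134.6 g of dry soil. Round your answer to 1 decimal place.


Step 1: OM% = 100 * LOI / sample mass
Step 2: OM = 100 * 9.7 / 134.6
Step 3: OM = 7.2%

7.2


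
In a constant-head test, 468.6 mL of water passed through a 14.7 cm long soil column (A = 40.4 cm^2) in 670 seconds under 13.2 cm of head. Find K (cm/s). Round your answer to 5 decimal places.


Step 1: K = Q * L / (A * t * h)
Step 2: Numerator = 468.6 * 14.7 = 6888.42
Step 3: Denominator = 40.4 * 670 * 13.2 = 357297.6
Step 4: K = 6888.42 / 357297.6 = 0.01928 cm/s

0.01928


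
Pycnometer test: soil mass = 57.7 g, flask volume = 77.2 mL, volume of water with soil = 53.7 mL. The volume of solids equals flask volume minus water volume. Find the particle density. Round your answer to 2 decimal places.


Step 1: Volume of solids = flask volume - water volume with soil
Step 2: V_solids = 77.2 - 53.7 = 23.5 mL
Step 3: Particle density = mass / V_solids = 57.7 / 23.5 = 2.46 g/cm^3

2.46


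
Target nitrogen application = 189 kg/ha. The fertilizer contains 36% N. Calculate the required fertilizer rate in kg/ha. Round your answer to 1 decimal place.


Step 1: Fertilizer rate = target N / (N content / 100)
Step 2: Rate = 189 / (36 / 100)
Step 3: Rate = 189 / 0.36
Step 4: Rate = 525.0 kg/ha

525.0


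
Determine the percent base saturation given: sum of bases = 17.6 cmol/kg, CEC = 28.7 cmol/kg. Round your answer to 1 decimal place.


Step 1: BS = 100 * (sum of bases) / CEC
Step 2: BS = 100 * 17.6 / 28.7
Step 3: BS = 61.3%

61.3


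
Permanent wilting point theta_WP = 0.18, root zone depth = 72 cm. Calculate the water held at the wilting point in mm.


Step 1: Water (mm) = theta_WP * depth * 10
Step 2: Water = 0.18 * 72 * 10
Step 3: Water = 129.6 mm

129.6


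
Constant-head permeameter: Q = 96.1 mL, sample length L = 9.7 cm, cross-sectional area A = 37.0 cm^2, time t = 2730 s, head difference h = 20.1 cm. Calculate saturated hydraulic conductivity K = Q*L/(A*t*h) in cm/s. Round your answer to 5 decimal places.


Step 1: K = Q * L / (A * t * h)
Step 2: Numerator = 96.1 * 9.7 = 932.17
Step 3: Denominator = 37.0 * 2730 * 20.1 = 2030301.0
Step 4: K = 932.17 / 2030301.0 = 0.00046 cm/s

0.00046


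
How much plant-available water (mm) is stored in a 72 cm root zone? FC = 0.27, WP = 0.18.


Step 1: Available water = (FC - WP) * depth * 10
Step 2: AW = (0.27 - 0.18) * 72 * 10
Step 3: AW = 0.09 * 72 * 10
Step 4: AW = 64.8 mm

64.8


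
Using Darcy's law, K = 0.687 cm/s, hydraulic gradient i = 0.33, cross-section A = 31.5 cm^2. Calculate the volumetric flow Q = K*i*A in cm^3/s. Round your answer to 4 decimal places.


Step 1: Apply Darcy's law: Q = K * i * A
Step 2: Q = 0.687 * 0.33 * 31.5
Step 3: Q = 7.1414 cm^3/s

7.1414


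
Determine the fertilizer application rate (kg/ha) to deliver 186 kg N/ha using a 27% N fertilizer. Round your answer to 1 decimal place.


Step 1: Fertilizer rate = target N / (N content / 100)
Step 2: Rate = 186 / (27 / 100)
Step 3: Rate = 186 / 0.27
Step 4: Rate = 688.9 kg/ha

688.9


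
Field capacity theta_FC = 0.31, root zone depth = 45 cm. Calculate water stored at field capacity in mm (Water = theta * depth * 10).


Step 1: Water (mm) = theta_FC * depth (cm) * 10
Step 2: Water = 0.31 * 45 * 10
Step 3: Water = 139.5 mm

139.5


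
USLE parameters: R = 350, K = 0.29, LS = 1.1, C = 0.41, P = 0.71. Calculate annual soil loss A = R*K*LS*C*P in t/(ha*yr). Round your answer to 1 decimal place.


Step 1: A = R * K * LS * C * P
Step 2: R * K = 350 * 0.29 = 101.5
Step 3: (R*K) * LS = 101.5 * 1.1 = 111.65
Step 4: * C * P = 111.65 * 0.41 * 0.71 = 32.5
Step 5: A = 32.5 t/(ha*yr)

32.5


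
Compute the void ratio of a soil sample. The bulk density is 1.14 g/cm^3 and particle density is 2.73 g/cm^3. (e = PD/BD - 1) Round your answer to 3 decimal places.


Step 1: e = PD / BD - 1
Step 2: e = 2.73 / 1.14 - 1
Step 3: e = 2.39474 - 1
Step 4: e = 1.395

1.395


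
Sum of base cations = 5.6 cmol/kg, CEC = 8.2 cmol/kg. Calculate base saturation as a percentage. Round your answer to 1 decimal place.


Step 1: BS = 100 * (sum of bases) / CEC
Step 2: BS = 100 * 5.6 / 8.2
Step 3: BS = 68.3%

68.3


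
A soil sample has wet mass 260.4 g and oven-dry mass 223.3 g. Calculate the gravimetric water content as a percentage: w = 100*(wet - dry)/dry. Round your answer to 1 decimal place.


Step 1: Water mass = wet - dry = 260.4 - 223.3 = 37.1 g
Step 2: w = 100 * water mass / dry mass
Step 3: w = 100 * 37.1 / 223.3 = 16.6%

16.6


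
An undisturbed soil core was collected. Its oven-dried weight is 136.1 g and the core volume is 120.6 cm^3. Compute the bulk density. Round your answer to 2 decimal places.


Step 1: Identify the formula: BD = dry mass / volume
Step 2: Substitute values: BD = 136.1 / 120.6
Step 3: BD = 1.13 g/cm^3

1.13


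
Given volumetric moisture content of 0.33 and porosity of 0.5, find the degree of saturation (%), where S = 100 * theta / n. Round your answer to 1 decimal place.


Step 1: S = 100 * theta_v / n
Step 2: S = 100 * 0.33 / 0.5
Step 3: S = 66.0%

66.0


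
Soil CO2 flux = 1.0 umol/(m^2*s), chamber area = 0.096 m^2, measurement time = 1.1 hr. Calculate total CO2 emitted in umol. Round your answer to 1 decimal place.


Step 1: Convert time to seconds: 1.1 hr * 3600 = 3960.0 s
Step 2: Total = flux * area * time_s
Step 3: Total = 1.0 * 0.096 * 3960.0
Step 4: Total = 380.2 umol

380.2


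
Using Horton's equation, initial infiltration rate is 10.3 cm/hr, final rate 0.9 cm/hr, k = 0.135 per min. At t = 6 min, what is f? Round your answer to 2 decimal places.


Step 1: f = fc + (f0 - fc) * exp(-k * t)
Step 2: exp(-0.135 * 6) = 0.444858
Step 3: f = 0.9 + (10.3 - 0.9) * 0.444858
Step 4: f = 0.9 + 9.4 * 0.444858
Step 5: f = 5.08 cm/hr

5.08


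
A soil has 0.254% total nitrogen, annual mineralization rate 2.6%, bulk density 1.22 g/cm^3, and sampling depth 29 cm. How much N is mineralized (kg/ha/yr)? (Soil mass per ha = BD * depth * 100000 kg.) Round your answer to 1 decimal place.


Step 1: Soil mass per ha = BD * depth * 100000 = 1.22 * 29 * 100000 = 3538000 kg
Step 2: Total N pool = soil mass * N%/100 = 3538000 * 0.254/100 = 8986.52 kg/ha
Step 3: N mineralized = N pool * rate%/100 = 8986.52 * 2.6/100 = 233.6 kg/ha/yr

233.6


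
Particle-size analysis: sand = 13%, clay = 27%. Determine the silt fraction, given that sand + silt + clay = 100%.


Step 1: sand + silt + clay = 100%
Step 2: silt = 100 - sand - clay
Step 3: silt = 100 - 13 - 27
Step 4: silt = 60%

60


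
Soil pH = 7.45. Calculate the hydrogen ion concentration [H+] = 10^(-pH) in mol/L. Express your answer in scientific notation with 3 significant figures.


Step 1: [H+] = 10^(-pH)
Step 2: [H+] = 10^(-7.45)
Step 3: [H+] = 3.55e-08 mol/L

3.55e-08


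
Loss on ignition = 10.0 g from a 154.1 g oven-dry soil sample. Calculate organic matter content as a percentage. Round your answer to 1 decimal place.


Step 1: OM% = 100 * LOI / sample mass
Step 2: OM = 100 * 10.0 / 154.1
Step 3: OM = 6.5%

6.5


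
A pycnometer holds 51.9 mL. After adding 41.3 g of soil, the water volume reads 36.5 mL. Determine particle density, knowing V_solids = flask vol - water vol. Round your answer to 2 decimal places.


Step 1: Volume of solids = flask volume - water volume with soil
Step 2: V_solids = 51.9 - 36.5 = 15.4 mL
Step 3: Particle density = mass / V_solids = 41.3 / 15.4 = 2.68 g/cm^3

2.68


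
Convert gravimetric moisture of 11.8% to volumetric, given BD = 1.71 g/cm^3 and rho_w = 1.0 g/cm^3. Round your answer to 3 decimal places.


Step 1: theta = (w / 100) * BD / rho_w
Step 2: theta = (11.8 / 100) * 1.71 / 1.0
Step 3: theta = 0.118 * 1.71
Step 4: theta = 0.202

0.202


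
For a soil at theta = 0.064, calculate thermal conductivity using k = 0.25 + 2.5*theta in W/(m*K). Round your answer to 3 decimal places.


Step 1: k = 0.25 + 2.5 * theta
Step 2: k = 0.25 + 2.5 * 0.064
Step 3: k = 0.25 + 0.16
Step 4: k = 0.41 W/(m*K)

0.41


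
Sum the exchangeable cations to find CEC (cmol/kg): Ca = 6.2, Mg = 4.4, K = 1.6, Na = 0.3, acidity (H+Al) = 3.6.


Step 1: CEC = Ca + Mg + K + Na + (H+Al)
Step 2: CEC = 6.2 + 4.4 + 1.6 + 0.3 + 3.6
Step 3: CEC = 16.1 cmol/kg

16.1


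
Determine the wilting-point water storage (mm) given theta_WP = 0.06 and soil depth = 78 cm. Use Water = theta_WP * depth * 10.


Step 1: Water (mm) = theta_WP * depth * 10
Step 2: Water = 0.06 * 78 * 10
Step 3: Water = 46.8 mm

46.8


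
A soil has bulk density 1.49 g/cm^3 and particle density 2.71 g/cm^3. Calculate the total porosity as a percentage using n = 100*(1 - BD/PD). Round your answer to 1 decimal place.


Step 1: Formula: n = 100 * (1 - BD / PD)
Step 2: n = 100 * (1 - 1.49 / 2.71)
Step 3: n = 100 * (1 - 0.54982)
Step 4: n = 45.0%

45.0


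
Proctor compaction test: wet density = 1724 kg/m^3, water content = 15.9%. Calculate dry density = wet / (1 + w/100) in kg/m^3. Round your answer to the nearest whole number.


Step 1: Dry density = wet density / (1 + w/100)
Step 2: Dry density = 1724 / (1 + 15.9/100)
Step 3: Dry density = 1724 / 1.159
Step 4: Dry density = 1487 kg/m^3

1487


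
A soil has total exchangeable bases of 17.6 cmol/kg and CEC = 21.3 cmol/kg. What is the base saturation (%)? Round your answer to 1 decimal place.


Step 1: BS = 100 * (sum of bases) / CEC
Step 2: BS = 100 * 17.6 / 21.3
Step 3: BS = 82.6%

82.6


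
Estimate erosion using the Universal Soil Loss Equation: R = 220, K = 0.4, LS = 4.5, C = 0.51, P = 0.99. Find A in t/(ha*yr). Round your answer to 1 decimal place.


Step 1: A = R * K * LS * C * P
Step 2: R * K = 220 * 0.4 = 88.0
Step 3: (R*K) * LS = 88.0 * 4.5 = 396.0
Step 4: * C * P = 396.0 * 0.51 * 0.99 = 199.9
Step 5: A = 199.9 t/(ha*yr)

199.9


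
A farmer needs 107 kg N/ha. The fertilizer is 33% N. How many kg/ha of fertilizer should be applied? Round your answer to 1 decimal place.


Step 1: Fertilizer rate = target N / (N content / 100)
Step 2: Rate = 107 / (33 / 100)
Step 3: Rate = 107 / 0.33
Step 4: Rate = 324.2 kg/ha

324.2


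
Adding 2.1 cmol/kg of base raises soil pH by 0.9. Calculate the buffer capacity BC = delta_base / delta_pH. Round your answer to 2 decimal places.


Step 1: BC = change in base / change in pH
Step 2: BC = 2.1 / 0.9
Step 3: BC = 2.33 cmol/(kg*pH unit)

2.33


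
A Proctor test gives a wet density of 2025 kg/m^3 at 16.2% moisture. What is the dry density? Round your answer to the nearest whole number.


Step 1: Dry density = wet density / (1 + w/100)
Step 2: Dry density = 2025 / (1 + 16.2/100)
Step 3: Dry density = 2025 / 1.162
Step 4: Dry density = 1743 kg/m^3

1743


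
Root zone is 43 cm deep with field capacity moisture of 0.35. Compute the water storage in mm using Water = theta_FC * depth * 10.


Step 1: Water (mm) = theta_FC * depth (cm) * 10
Step 2: Water = 0.35 * 43 * 10
Step 3: Water = 150.5 mm

150.5


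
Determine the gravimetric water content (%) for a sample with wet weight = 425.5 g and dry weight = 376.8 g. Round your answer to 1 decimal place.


Step 1: Water mass = wet - dry = 425.5 - 376.8 = 48.7 g
Step 2: w = 100 * water mass / dry mass
Step 3: w = 100 * 48.7 / 376.8 = 12.9%

12.9


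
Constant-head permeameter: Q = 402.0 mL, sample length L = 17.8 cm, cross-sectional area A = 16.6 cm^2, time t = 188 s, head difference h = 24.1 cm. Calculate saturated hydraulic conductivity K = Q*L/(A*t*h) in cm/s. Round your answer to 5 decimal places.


Step 1: K = Q * L / (A * t * h)
Step 2: Numerator = 402.0 * 17.8 = 7155.6
Step 3: Denominator = 16.6 * 188 * 24.1 = 75211.28
Step 4: K = 7155.6 / 75211.28 = 0.09514 cm/s

0.09514


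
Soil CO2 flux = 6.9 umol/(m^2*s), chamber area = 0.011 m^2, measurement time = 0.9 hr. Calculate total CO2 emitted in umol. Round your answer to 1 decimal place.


Step 1: Convert time to seconds: 0.9 hr * 3600 = 3240.0 s
Step 2: Total = flux * area * time_s
Step 3: Total = 6.9 * 0.011 * 3240.0
Step 4: Total = 245.9 umol

245.9


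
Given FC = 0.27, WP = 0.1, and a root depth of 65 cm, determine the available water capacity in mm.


Step 1: Available water = (FC - WP) * depth * 10
Step 2: AW = (0.27 - 0.1) * 65 * 10
Step 3: AW = 0.17 * 65 * 10
Step 4: AW = 110.5 mm

110.5


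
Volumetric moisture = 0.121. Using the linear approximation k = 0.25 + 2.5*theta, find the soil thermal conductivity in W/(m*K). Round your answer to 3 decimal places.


Step 1: k = 0.25 + 2.5 * theta
Step 2: k = 0.25 + 2.5 * 0.121
Step 3: k = 0.25 + 0.303
Step 4: k = 0.553 W/(m*K)

0.553


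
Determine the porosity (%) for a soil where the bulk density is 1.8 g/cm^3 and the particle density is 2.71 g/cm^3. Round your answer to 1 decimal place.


Step 1: Formula: n = 100 * (1 - BD / PD)
Step 2: n = 100 * (1 - 1.8 / 2.71)
Step 3: n = 100 * (1 - 0.66421)
Step 4: n = 33.6%

33.6


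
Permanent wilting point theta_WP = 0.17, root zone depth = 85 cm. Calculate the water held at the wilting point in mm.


Step 1: Water (mm) = theta_WP * depth * 10
Step 2: Water = 0.17 * 85 * 10
Step 3: Water = 144.5 mm

144.5


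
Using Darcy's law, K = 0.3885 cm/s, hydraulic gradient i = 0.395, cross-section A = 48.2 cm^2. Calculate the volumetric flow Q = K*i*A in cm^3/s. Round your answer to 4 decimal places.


Step 1: Apply Darcy's law: Q = K * i * A
Step 2: Q = 0.3885 * 0.395 * 48.2
Step 3: Q = 7.3967 cm^3/s

7.3967


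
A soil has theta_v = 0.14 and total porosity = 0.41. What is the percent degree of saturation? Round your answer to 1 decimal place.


Step 1: S = 100 * theta_v / n
Step 2: S = 100 * 0.14 / 0.41
Step 3: S = 34.1%

34.1


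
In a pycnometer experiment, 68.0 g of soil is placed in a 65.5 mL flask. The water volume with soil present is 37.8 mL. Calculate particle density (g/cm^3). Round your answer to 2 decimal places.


Step 1: Volume of solids = flask volume - water volume with soil
Step 2: V_solids = 65.5 - 37.8 = 27.7 mL
Step 3: Particle density = mass / V_solids = 68.0 / 27.7 = 2.45 g/cm^3

2.45


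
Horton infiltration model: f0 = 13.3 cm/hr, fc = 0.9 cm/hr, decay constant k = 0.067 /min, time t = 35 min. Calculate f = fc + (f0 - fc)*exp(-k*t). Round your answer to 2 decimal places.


Step 1: f = fc + (f0 - fc) * exp(-k * t)
Step 2: exp(-0.067 * 35) = 0.095847
Step 3: f = 0.9 + (13.3 - 0.9) * 0.095847
Step 4: f = 0.9 + 12.4 * 0.095847
Step 5: f = 2.09 cm/hr

2.09


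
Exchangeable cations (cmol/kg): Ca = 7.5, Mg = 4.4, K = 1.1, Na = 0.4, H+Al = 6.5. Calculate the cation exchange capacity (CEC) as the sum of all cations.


Step 1: CEC = Ca + Mg + K + Na + (H+Al)
Step 2: CEC = 7.5 + 4.4 + 1.1 + 0.4 + 6.5
Step 3: CEC = 19.9 cmol/kg

19.9


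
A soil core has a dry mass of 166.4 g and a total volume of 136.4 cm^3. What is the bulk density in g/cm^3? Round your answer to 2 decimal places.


Step 1: Identify the formula: BD = dry mass / volume
Step 2: Substitute values: BD = 166.4 / 136.4
Step 3: BD = 1.22 g/cm^3

1.22


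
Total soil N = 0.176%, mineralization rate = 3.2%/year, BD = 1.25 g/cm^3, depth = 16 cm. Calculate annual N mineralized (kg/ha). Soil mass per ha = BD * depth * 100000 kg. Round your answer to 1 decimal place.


Step 1: Soil mass per ha = BD * depth * 100000 = 1.25 * 16 * 100000 = 2000000 kg
Step 2: Total N pool = soil mass * N%/100 = 2000000 * 0.176/100 = 3520.0 kg/ha
Step 3: N mineralized = N pool * rate%/100 = 3520.0 * 3.2/100 = 112.6 kg/ha/yr

112.6


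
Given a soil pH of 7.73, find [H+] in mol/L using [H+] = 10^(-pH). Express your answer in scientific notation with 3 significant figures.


Step 1: [H+] = 10^(-pH)
Step 2: [H+] = 10^(-7.73)
Step 3: [H+] = 1.86e-08 mol/L

1.86e-08


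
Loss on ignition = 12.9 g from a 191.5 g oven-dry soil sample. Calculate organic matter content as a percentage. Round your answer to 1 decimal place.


Step 1: OM% = 100 * LOI / sample mass
Step 2: OM = 100 * 12.9 / 191.5
Step 3: OM = 6.7%

6.7


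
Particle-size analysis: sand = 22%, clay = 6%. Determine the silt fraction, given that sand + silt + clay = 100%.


Step 1: sand + silt + clay = 100%
Step 2: silt = 100 - sand - clay
Step 3: silt = 100 - 22 - 6
Step 4: silt = 72%

72


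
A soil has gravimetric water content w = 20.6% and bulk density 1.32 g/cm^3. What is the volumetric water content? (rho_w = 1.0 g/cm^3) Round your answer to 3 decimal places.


Step 1: theta = (w / 100) * BD / rho_w
Step 2: theta = (20.6 / 100) * 1.32 / 1.0
Step 3: theta = 0.206 * 1.32
Step 4: theta = 0.272

0.272


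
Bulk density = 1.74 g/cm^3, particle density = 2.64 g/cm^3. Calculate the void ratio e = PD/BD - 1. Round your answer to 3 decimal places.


Step 1: e = PD / BD - 1
Step 2: e = 2.64 / 1.74 - 1
Step 3: e = 1.51724 - 1
Step 4: e = 0.517

0.517


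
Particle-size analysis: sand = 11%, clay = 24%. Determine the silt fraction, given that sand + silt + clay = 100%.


Step 1: sand + silt + clay = 100%
Step 2: silt = 100 - sand - clay
Step 3: silt = 100 - 11 - 24
Step 4: silt = 65%

65


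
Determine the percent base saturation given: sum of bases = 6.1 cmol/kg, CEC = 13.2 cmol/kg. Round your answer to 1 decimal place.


Step 1: BS = 100 * (sum of bases) / CEC
Step 2: BS = 100 * 6.1 / 13.2
Step 3: BS = 46.2%

46.2


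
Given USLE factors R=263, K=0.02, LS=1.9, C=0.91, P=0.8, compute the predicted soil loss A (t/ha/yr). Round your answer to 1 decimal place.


Step 1: A = R * K * LS * C * P
Step 2: R * K = 263 * 0.02 = 5.26
Step 3: (R*K) * LS = 5.26 * 1.9 = 9.994
Step 4: * C * P = 9.994 * 0.91 * 0.8 = 7.3
Step 5: A = 7.3 t/(ha*yr)

7.3


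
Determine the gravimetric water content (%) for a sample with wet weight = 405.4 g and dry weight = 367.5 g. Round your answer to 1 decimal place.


Step 1: Water mass = wet - dry = 405.4 - 367.5 = 37.9 g
Step 2: w = 100 * water mass / dry mass
Step 3: w = 100 * 37.9 / 367.5 = 10.3%

10.3


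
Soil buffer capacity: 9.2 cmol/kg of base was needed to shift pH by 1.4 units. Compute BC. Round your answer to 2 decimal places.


Step 1: BC = change in base / change in pH
Step 2: BC = 9.2 / 1.4
Step 3: BC = 6.57 cmol/(kg*pH unit)

6.57


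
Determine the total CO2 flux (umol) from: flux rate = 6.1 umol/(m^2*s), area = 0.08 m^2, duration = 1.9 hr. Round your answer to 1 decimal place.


Step 1: Convert time to seconds: 1.9 hr * 3600 = 6840.0 s
Step 2: Total = flux * area * time_s
Step 3: Total = 6.1 * 0.08 * 6840.0
Step 4: Total = 3337.9 umol

3337.9


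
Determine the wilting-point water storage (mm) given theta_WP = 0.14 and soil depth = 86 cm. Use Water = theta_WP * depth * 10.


Step 1: Water (mm) = theta_WP * depth * 10
Step 2: Water = 0.14 * 86 * 10
Step 3: Water = 120.4 mm

120.4


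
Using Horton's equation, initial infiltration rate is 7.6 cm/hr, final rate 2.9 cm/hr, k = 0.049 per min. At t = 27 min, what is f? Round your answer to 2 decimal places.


Step 1: f = fc + (f0 - fc) * exp(-k * t)
Step 2: exp(-0.049 * 27) = 0.266335
Step 3: f = 2.9 + (7.6 - 2.9) * 0.266335
Step 4: f = 2.9 + 4.7 * 0.266335
Step 5: f = 4.15 cm/hr

4.15


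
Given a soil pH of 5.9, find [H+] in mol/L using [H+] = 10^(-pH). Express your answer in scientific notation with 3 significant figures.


Step 1: [H+] = 10^(-pH)
Step 2: [H+] = 10^(-5.9)
Step 3: [H+] = 1.26e-06 mol/L

1.26e-06


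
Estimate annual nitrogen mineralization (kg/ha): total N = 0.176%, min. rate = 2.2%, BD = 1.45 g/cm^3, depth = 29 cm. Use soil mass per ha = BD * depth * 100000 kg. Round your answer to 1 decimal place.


Step 1: Soil mass per ha = BD * depth * 100000 = 1.45 * 29 * 100000 = 4205000 kg
Step 2: Total N pool = soil mass * N%/100 = 4205000 * 0.176/100 = 7400.8 kg/ha
Step 3: N mineralized = N pool * rate%/100 = 7400.8 * 2.2/100 = 162.8 kg/ha/yr

162.8


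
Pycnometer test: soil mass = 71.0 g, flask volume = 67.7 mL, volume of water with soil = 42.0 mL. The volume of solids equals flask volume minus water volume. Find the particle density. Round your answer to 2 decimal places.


Step 1: Volume of solids = flask volume - water volume with soil
Step 2: V_solids = 67.7 - 42.0 = 25.7 mL
Step 3: Particle density = mass / V_solids = 71.0 / 25.7 = 2.76 g/cm^3

2.76


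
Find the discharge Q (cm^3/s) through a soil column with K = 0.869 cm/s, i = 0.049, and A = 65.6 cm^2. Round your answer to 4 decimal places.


Step 1: Apply Darcy's law: Q = K * i * A
Step 2: Q = 0.869 * 0.049 * 65.6
Step 3: Q = 2.7933 cm^3/s

2.7933


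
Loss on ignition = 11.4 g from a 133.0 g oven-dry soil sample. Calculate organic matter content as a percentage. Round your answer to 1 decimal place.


Step 1: OM% = 100 * LOI / sample mass
Step 2: OM = 100 * 11.4 / 133.0
Step 3: OM = 8.6%

8.6


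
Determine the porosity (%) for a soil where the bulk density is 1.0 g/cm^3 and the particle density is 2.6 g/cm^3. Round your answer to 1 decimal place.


Step 1: Formula: n = 100 * (1 - BD / PD)
Step 2: n = 100 * (1 - 1.0 / 2.6)
Step 3: n = 100 * (1 - 0.38462)
Step 4: n = 61.5%

61.5


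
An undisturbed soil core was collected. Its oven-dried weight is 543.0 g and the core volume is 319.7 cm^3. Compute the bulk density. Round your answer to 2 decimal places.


Step 1: Identify the formula: BD = dry mass / volume
Step 2: Substitute values: BD = 543.0 / 319.7
Step 3: BD = 1.7 g/cm^3

1.7


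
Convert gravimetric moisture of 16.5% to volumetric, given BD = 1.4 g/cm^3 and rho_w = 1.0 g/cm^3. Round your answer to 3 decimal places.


Step 1: theta = (w / 100) * BD / rho_w
Step 2: theta = (16.5 / 100) * 1.4 / 1.0
Step 3: theta = 0.165 * 1.4
Step 4: theta = 0.231

0.231


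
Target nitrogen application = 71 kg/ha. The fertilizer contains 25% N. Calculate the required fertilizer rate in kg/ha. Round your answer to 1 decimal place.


Step 1: Fertilizer rate = target N / (N content / 100)
Step 2: Rate = 71 / (25 / 100)
Step 3: Rate = 71 / 0.25
Step 4: Rate = 284.0 kg/ha

284.0


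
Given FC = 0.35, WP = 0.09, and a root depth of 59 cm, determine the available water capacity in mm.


Step 1: Available water = (FC - WP) * depth * 10
Step 2: AW = (0.35 - 0.09) * 59 * 10
Step 3: AW = 0.26 * 59 * 10
Step 4: AW = 153.4 mm

153.4


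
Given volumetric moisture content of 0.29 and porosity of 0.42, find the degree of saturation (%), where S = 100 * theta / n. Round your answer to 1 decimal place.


Step 1: S = 100 * theta_v / n
Step 2: S = 100 * 0.29 / 0.42
Step 3: S = 69.0%

69.0


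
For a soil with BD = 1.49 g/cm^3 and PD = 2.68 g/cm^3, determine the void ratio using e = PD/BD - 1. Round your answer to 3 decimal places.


Step 1: e = PD / BD - 1
Step 2: e = 2.68 / 1.49 - 1
Step 3: e = 1.79866 - 1
Step 4: e = 0.799

0.799


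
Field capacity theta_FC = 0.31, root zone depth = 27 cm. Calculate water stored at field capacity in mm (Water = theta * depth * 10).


Step 1: Water (mm) = theta_FC * depth (cm) * 10
Step 2: Water = 0.31 * 27 * 10
Step 3: Water = 83.7 mm

83.7


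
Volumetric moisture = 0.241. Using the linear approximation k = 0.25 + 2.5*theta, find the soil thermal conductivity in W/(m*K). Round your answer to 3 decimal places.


Step 1: k = 0.25 + 2.5 * theta
Step 2: k = 0.25 + 2.5 * 0.241
Step 3: k = 0.25 + 0.603
Step 4: k = 0.853 W/(m*K)

0.853
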